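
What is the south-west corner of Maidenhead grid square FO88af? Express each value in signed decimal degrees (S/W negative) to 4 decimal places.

Field F=5, O=14: +5·20° lon, +14·10° lat → SW at lon -80°, lat 50°.
Square 8, 8: +8·2° lon, +8·1° lat → SW at lon -64°, lat 58°.
Subsquare a=0, f=5: +0·0.0833333° lon, +5·0.0416667° lat → SW at lon -64°, lat 58.2083°.
latitude 58.2083, longitude -64.0000.

58.2083, -64.0000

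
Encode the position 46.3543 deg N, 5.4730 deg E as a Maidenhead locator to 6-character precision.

Offset from 180°W / 90°S: lon 185.4730°, lat 136.3543°.
Field: 185.4730/20 → 9 → J, 136.3543/10 → 13 → N; chars JN.
Square: 5.4730/2 → 2, 6.3543/1 → 6; chars 26.
Subsquare: 1.4730/0.0833333 → 17 → r, 0.3543/0.0416667 → 8 → i; chars ri.

JN26ri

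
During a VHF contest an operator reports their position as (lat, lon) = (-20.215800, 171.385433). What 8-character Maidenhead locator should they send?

Shift to the Maidenhead origin (180°W, 90°S): lon 351.38543, lat 69.78420.
Field: 351.38543/20 → 17 → R, 69.78420/10 → 6 → G; chars RG.
Square: 11.38543/2 → 5, 9.78420/1 → 9; chars 59.
Subsquare: 1.38543/0.0833333 → 16 → q, 0.78420/0.0416667 → 18 → s; chars qs.
Extended square: 0.05210/0.00833333 → 6, 0.03420/0.00416667 → 8; chars 68.

RG59qs68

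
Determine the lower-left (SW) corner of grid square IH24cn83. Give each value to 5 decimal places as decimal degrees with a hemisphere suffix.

Field I=8, H=7: +8·20° lon, +7·10° lat → SW at lon -20°, lat -20°.
Square 2, 4: +2·2° lon, +4·1° lat → SW at lon -16°, lat -16°.
Subsquare c=2, n=13: +2·0.0833333° lon, +13·0.0416667° lat → SW at lon -15.8333°, lat -15.4583°.
Extended square 8, 3: +8·0.00833333° lon, +3·0.00416667° lat → SW at lon -15.7667°, lat -15.4458°.
latitude 15.44583° S, longitude 15.76667° W.

15.44583° S, 15.76667° W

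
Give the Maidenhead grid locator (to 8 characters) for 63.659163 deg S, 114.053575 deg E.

Offset from 180°W / 90°S: lon 294.05358°, lat 26.34084°.
Field (20°×10°, letters A–R): lon ⌊294.05358/20⌋ = 14 → O; lat ⌊26.34084/10⌋ = 2 → C.
Square (2°×1°, digits 0–9): lon ⌊14.05358/2⌋ = 7; lat ⌊6.34084/1⌋ = 6.
Subsquare (5′×2.5′, letters a–x): lon ⌊0.05358/0.0833333⌋ = 0 → a; lat ⌊0.34084/0.0416667⌋ = 8 → i.
Extended square (30″×15″, digits 0–9): lon ⌊0.05358/0.00833333⌋ = 6; lat ⌊0.00750/0.00416667⌋ = 1.

OC76ai61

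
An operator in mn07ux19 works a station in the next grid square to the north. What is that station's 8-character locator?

MN08ua10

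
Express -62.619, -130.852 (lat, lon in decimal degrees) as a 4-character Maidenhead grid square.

Offset from 180°W / 90°S: lon 49.15°, lat 27.38°.
Field (20°×10°, letters A–R): lon ⌊49.15/20⌋ = 2 → C; lat ⌊27.38/10⌋ = 2 → C.
Square (2°×1°, digits 0–9): lon ⌊9.15/2⌋ = 4; lat ⌊7.38/1⌋ = 7.

CC47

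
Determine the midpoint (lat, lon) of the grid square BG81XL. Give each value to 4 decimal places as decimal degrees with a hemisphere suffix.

28.5208° S, 142.0417° W

Field B=1, G=6: +1·20° lon, +6·10° lat → SW at lon -160°, lat -30°.
Square 8, 1: +8·2° lon, +1·1° lat → SW at lon -144°, lat -29°.
Subsquare x=23, l=11: +23·0.0833333° lon, +11·0.0416667° lat → SW at lon -142.083°, lat -28.5417°.
Cell spans 0.0833333° lon × 0.0416667° lat. Centre is SW corner plus half of each.
latitude 28.5208° S, longitude 142.0417° W.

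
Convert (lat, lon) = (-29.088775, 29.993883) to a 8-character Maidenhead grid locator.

KG40xv98

Shift to the Maidenhead origin (180°W, 90°S): lon 209.99388, lat 60.91123.
Field: lon ⌊209.99388/20⌋ = 10 → K; lat ⌊60.91123/10⌋ = 6 → G.
Square: lon ⌊9.99388/2⌋ = 4; lat ⌊0.91123/1⌋ = 0.
Subsquare: lon ⌊1.99388/0.0833333⌋ = 23 → x; lat ⌊0.91123/0.0416667⌋ = 21 → v.
Extended square: lon ⌊0.07722/0.00833333⌋ = 9; lat ⌊0.03623/0.00416667⌋ = 8.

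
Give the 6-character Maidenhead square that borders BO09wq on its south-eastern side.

BO09xp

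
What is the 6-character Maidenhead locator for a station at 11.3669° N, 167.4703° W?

Offset from 180°W / 90°S: lon 12.5297°, lat 101.3669°.
Field: lon ⌊12.5297/20⌋ = 0 → A; lat ⌊101.3669/10⌋ = 10 → K.
Square: lon ⌊12.5297/2⌋ = 6; lat ⌊1.3669/1⌋ = 1.
Subsquare: lon ⌊0.5297/0.0833333⌋ = 6 → g; lat ⌊0.3669/0.0416667⌋ = 8 → i.

AK61gi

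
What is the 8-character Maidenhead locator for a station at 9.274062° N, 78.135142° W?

FJ09wg35

Add 180° to longitude and 90° to latitude: 101.86486, 99.27406.
Field (20°×10°, letters A–R): lon ⌊101.86486/20⌋ = 5 → F; lat ⌊99.27406/10⌋ = 9 → J.
Square (2°×1°, digits 0–9): lon ⌊1.86486/2⌋ = 0; lat ⌊9.27406/1⌋ = 9.
Subsquare (5′×2.5′, letters a–x): lon ⌊1.86486/0.0833333⌋ = 22 → w; lat ⌊0.27406/0.0416667⌋ = 6 → g.
Extended square (30″×15″, digits 0–9): lon ⌊0.03152/0.00833333⌋ = 3; lat ⌊0.02406/0.00416667⌋ = 5.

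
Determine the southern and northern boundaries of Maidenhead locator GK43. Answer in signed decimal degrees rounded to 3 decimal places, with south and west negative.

Field G=6, K=10: +6·20° lon, +10·10° lat → SW at lon -60°, lat 10°.
Square 4, 3: +4·2° lon, +3·1° lat → SW at lon -52°, lat 13°.
Cell spans 2° lon × 1° lat.
south 13.000, north 14.000.

13.000, 14.000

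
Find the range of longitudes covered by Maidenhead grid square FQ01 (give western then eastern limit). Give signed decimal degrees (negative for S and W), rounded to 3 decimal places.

Field F=5, Q=16: +5·20° lon, +16·10° lat → SW at lon -80°, lat 70°.
Square 0, 1: +0·2° lon, +1·1° lat → SW at lon -80°, lat 71°.
Cell spans 2° lon × 1° lat.
west -80.000, east -78.000.

-80.000, -78.000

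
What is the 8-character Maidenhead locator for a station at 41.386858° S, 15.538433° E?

JE78so47

Shift to the Maidenhead origin (180°W, 90°S): lon 195.53843, lat 48.61314.
Field (20°×10°, letters A–R): lon ⌊195.53843/20⌋ = 9 → J; lat ⌊48.61314/10⌋ = 4 → E.
Square (2°×1°, digits 0–9): lon ⌊15.53843/2⌋ = 7; lat ⌊8.61314/1⌋ = 8.
Subsquare (5′×2.5′, letters a–x): lon ⌊1.53843/0.0833333⌋ = 18 → s; lat ⌊0.61314/0.0416667⌋ = 14 → o.
Extended square (30″×15″, digits 0–9): lon ⌊0.03843/0.00833333⌋ = 4; lat ⌊0.02981/0.00416667⌋ = 7.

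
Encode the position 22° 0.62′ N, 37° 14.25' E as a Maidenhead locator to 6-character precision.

KL82oa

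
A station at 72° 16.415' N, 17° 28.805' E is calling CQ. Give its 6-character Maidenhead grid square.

JQ82rg

Add 180° to longitude and 90° to latitude: 197.4801, 162.2736.
Field: lon ⌊197.4801/20⌋ = 9 → J; lat ⌊162.2736/10⌋ = 16 → Q.
Square: lon ⌊17.4801/2⌋ = 8; lat ⌊2.2736/1⌋ = 2.
Subsquare: lon ⌊1.4801/0.0833333⌋ = 17 → r; lat ⌊0.2736/0.0416667⌋ = 6 → g.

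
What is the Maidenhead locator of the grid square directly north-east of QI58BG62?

QI58bg73

Longitude extended square 6; +1 → 7.
Latitude extended square 2; +1 → 3.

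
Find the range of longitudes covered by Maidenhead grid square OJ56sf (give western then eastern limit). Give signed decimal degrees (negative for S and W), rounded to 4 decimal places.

Field O=14, J=9: +14·20° lon, +9·10° lat → SW at lon 100°, lat 0°.
Square 5, 6: +5·2° lon, +6·1° lat → SW at lon 110°, lat 6°.
Subsquare s=18, f=5: +18·0.0833333° lon, +5·0.0416667° lat → SW at lon 111.5°, lat 6.20833°.
Cell spans 0.0833333° lon × 0.0416667° lat.
west 111.5000, east 111.5833.

111.5000, 111.5833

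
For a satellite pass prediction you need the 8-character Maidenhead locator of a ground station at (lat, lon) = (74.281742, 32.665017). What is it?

Shift to the Maidenhead origin (180°W, 90°S): lon 212.66502, lat 164.28174.
Field: lon ⌊212.66502/20⌋ = 10 → K; lat ⌊164.28174/10⌋ = 16 → Q.
Square: lon ⌊12.66502/2⌋ = 6; lat ⌊4.28174/1⌋ = 4.
Subsquare: lon ⌊0.66502/0.0833333⌋ = 7 → h; lat ⌊0.28174/0.0416667⌋ = 6 → g.
Extended square: lon ⌊0.08168/0.00833333⌋ = 9; lat ⌊0.03174/0.00416667⌋ = 7.

KQ64hg97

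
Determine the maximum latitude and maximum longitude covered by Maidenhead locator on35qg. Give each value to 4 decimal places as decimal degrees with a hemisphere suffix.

45.2917° N, 107.4167° E

Field O=14, N=13: +14·20° lon, +13·10° lat → SW at lon 100°, lat 40°.
Square 3, 5: +3·2° lon, +5·1° lat → SW at lon 106°, lat 45°.
Subsquare q=16, g=6: +16·0.0833333° lon, +6·0.0416667° lat → SW at lon 107.333°, lat 45.25°.
Cell spans 0.0833333° lon × 0.0416667° lat. NE corner is SW corner plus one full cell.
latitude 45.2917° N, longitude 107.4167° E.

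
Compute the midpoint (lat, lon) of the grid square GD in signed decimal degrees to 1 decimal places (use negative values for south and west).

Field G=6, D=3: +6·20° lon, +3·10° lat → SW at lon -60°, lat -60°.
Cell spans 20° lon × 10° lat. Centre is SW corner plus half of each.
latitude -55.0, longitude -50.0.

-55.0, -50.0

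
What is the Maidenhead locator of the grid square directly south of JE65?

Latitude square 5; −1 → 4.
The longitude characters are unchanged.

JE64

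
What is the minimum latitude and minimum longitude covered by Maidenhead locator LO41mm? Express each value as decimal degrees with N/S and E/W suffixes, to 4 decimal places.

Field L=11, O=14: +11·20° lon, +14·10° lat → SW at lon 40°, lat 50°.
Square 4, 1: +4·2° lon, +1·1° lat → SW at lon 48°, lat 51°.
Subsquare m=12, m=12: +12·0.0833333° lon, +12·0.0416667° lat → SW at lon 49°, lat 51.5°.
latitude 51.5000° N, longitude 49.0000° E.

51.5000° N, 49.0000° E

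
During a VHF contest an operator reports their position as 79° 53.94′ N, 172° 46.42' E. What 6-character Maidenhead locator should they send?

RQ69jv

Add 180° to longitude and 90° to latitude: 352.7737, 169.8990.
Field: 352.7737/20 → 17 → R, 169.8990/10 → 16 → Q; chars RQ.
Square: 12.7737/2 → 6, 9.8990/1 → 9; chars 69.
Subsquare: 0.7737/0.0833333 → 9 → j, 0.8990/0.0416667 → 21 → v; chars jv.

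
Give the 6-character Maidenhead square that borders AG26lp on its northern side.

AG26lq

Latitude subsquare p = 15; +1 → 16 = q.
The longitude characters are unchanged.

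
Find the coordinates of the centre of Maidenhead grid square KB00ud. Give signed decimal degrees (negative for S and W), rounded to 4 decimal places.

Field K=10, B=1: +10·20° lon, +1·10° lat → SW at lon 20°, lat -80°.
Square 0, 0: +0·2° lon, +0·1° lat → SW at lon 20°, lat -80°.
Subsquare u=20, d=3: +20·0.0833333° lon, +3·0.0416667° lat → SW at lon 21.6667°, lat -79.875°.
Cell spans 0.0833333° lon × 0.0416667° lat. Centre is SW corner plus half of each.
latitude -79.8542, longitude 21.7083.

-79.8542, 21.7083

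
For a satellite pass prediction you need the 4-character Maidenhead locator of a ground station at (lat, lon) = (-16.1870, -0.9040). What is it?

IH93

Shift to the Maidenhead origin (180°W, 90°S): lon 179.10, lat 73.81.
Field: 179.10/20 → 8 → I, 73.81/10 → 7 → H; chars IH.
Square: 19.10/2 → 9, 3.81/1 → 3; chars 93.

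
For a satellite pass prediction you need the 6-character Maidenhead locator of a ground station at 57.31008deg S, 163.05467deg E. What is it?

RD12mq

Add 180° to longitude and 90° to latitude: 343.0547, 32.6899.
Field (20°×10°, letters A–R): lon ⌊343.0547/20⌋ = 17 → R; lat ⌊32.6899/10⌋ = 3 → D.
Square (2°×1°, digits 0–9): lon ⌊3.0547/2⌋ = 1; lat ⌊2.6899/1⌋ = 2.
Subsquare (5′×2.5′, letters a–x): lon ⌊1.0547/0.0833333⌋ = 12 → m; lat ⌊0.6899/0.0416667⌋ = 16 → q.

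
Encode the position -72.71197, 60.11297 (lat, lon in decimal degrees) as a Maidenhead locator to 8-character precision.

Shift to the Maidenhead origin (180°W, 90°S): lon 240.11297, lat 17.28803.
Field: 240.11297/20 → 12 → M, 17.28803/10 → 1 → B; chars MB.
Square: 0.11297/2 → 0, 7.28803/1 → 7; chars 07.
Subsquare: 0.11297/0.0833333 → 1 → b, 0.28803/0.0416667 → 6 → g; chars bg.
Extended square: 0.02964/0.00833333 → 3, 0.03803/0.00416667 → 9; chars 39.

MB07bg39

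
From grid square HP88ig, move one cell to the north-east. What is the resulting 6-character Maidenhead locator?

Longitude subsquare i = 8; +1 → 9 = j.
Latitude subsquare g = 6; +1 → 7 = h.

HP88jh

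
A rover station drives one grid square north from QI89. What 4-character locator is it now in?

QJ80

Latitude square 9; +1 → 10, wraps to 0, carry into field.
Latitude field I = 8; +1 → 9 = J.
The longitude characters are unchanged.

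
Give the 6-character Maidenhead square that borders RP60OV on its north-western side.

RP60nw

Longitude subsquare o = 14; −1 → 13 = n.
Latitude subsquare v = 21; +1 → 22 = w.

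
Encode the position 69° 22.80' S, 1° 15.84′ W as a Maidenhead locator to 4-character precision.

IC90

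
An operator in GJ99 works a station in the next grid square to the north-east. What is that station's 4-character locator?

HK00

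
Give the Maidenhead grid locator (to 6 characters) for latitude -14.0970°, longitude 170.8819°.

RH55kv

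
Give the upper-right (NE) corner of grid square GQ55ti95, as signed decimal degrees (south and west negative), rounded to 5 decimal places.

Field G=6, Q=16: +6·20° lon, +16·10° lat → SW at lon -60°, lat 70°.
Square 5, 5: +5·2° lon, +5·1° lat → SW at lon -50°, lat 75°.
Subsquare t=19, i=8: +19·0.0833333° lon, +8·0.0416667° lat → SW at lon -48.4167°, lat 75.3333°.
Extended square 9, 5: +9·0.00833333° lon, +5·0.00416667° lat → SW at lon -48.3417°, lat 75.3542°.
Cell spans 0.00833333° lon × 0.00416667° lat. NE corner is SW corner plus one full cell.
latitude 75.35833, longitude -48.33333.

75.35833, -48.33333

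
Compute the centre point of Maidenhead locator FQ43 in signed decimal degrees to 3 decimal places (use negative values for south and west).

Field F=5, Q=16: +5·20° lon, +16·10° lat → SW at lon -80°, lat 70°.
Square 4, 3: +4·2° lon, +3·1° lat → SW at lon -72°, lat 73°.
Cell spans 2° lon × 1° lat. Centre is SW corner plus half of each.
latitude 73.500, longitude -71.000.

73.500, -71.000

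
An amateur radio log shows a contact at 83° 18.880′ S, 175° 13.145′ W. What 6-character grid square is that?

AA26jq

Offset from 180°W / 90°S: lon 4.7809°, lat 6.6853°.
Field: lon ⌊4.7809/20⌋ = 0 → A; lat ⌊6.6853/10⌋ = 0 → A.
Square: lon ⌊4.7809/2⌋ = 2; lat ⌊6.6853/1⌋ = 6.
Subsquare: lon ⌊0.7809/0.0833333⌋ = 9 → j; lat ⌊0.6853/0.0416667⌋ = 16 → q.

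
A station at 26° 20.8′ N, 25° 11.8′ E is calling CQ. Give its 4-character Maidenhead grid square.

Add 180° to longitude and 90° to latitude: 205.20, 116.35.
Field (20°×10°, letters A–R): lon ⌊205.20/20⌋ = 10 → K; lat ⌊116.35/10⌋ = 11 → L.
Square (2°×1°, digits 0–9): lon ⌊5.20/2⌋ = 2; lat ⌊6.35/1⌋ = 6.

KL26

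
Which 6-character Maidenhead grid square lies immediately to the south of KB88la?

KB87lx

Latitude subsquare a = 0; −1 → -1, wraps to 23 = x, carry into square.
Latitude square 8; −1 → 7.
The longitude characters are unchanged.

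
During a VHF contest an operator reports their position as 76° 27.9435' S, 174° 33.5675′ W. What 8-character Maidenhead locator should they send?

AB23rm28

Offset from 180°W / 90°S: lon 5.44054°, lat 13.53427°.
Field (20°×10°, letters A–R): lon ⌊5.44054/20⌋ = 0 → A; lat ⌊13.53427/10⌋ = 1 → B.
Square (2°×1°, digits 0–9): lon ⌊5.44054/2⌋ = 2; lat ⌊3.53427/1⌋ = 3.
Subsquare (5′×2.5′, letters a–x): lon ⌊1.44054/0.0833333⌋ = 17 → r; lat ⌊0.53427/0.0416667⌋ = 12 → m.
Extended square (30″×15″, digits 0–9): lon ⌊0.02387/0.00833333⌋ = 2; lat ⌊0.03427/0.00416667⌋ = 8.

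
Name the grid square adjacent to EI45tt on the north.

Latitude subsquare t = 19; +1 → 20 = u.
The longitude characters are unchanged.

EI45tu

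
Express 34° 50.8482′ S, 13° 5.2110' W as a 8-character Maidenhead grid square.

IF35kd96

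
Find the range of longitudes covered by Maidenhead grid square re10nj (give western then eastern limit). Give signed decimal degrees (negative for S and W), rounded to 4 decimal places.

Field R=17, E=4: +17·20° lon, +4·10° lat → SW at lon 160°, lat -50°.
Square 1, 0: +1·2° lon, +0·1° lat → SW at lon 162°, lat -50°.
Subsquare n=13, j=9: +13·0.0833333° lon, +9·0.0416667° lat → SW at lon 163.083°, lat -49.625°.
Cell spans 0.0833333° lon × 0.0416667° lat.
west 163.0833, east 163.1667.

163.0833, 163.1667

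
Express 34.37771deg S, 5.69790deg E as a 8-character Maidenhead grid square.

JF25uo39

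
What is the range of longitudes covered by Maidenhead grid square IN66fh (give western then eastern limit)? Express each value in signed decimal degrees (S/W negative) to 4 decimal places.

Field I=8, N=13: +8·20° lon, +13·10° lat → SW at lon -20°, lat 40°.
Square 6, 6: +6·2° lon, +6·1° lat → SW at lon -8°, lat 46°.
Subsquare f=5, h=7: +5·0.0833333° lon, +7·0.0416667° lat → SW at lon -7.58333°, lat 46.2917°.
Cell spans 0.0833333° lon × 0.0416667° lat.
west -7.5833, east -7.5000.

-7.5833, -7.5000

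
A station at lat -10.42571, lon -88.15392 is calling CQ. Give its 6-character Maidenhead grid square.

EH59wn

Offset from 180°W / 90°S: lon 91.8461°, lat 79.5743°.
Field: 91.8461/20 → 4 → E, 79.5743/10 → 7 → H; chars EH.
Square: 11.8461/2 → 5, 9.5743/1 → 9; chars 59.
Subsquare: 1.8461/0.0833333 → 22 → w, 0.5743/0.0416667 → 13 → n; chars wn.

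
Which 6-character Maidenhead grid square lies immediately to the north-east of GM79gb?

GM79hc

Longitude subsquare g = 6; +1 → 7 = h.
Latitude subsquare b = 1; +1 → 2 = c.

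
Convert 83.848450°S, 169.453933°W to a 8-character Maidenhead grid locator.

AA56gd56

Add 180° to longitude and 90° to latitude: 10.54607, 6.15155.
Field: 10.54607/20 → 0 → A, 6.15155/10 → 0 → A; chars AA.
Square: 10.54607/2 → 5, 6.15155/1 → 6; chars 56.
Subsquare: 0.54607/0.0833333 → 6 → g, 0.15155/0.0416667 → 3 → d; chars gd.
Extended square: 0.04607/0.00833333 → 5, 0.02655/0.00416667 → 6; chars 56.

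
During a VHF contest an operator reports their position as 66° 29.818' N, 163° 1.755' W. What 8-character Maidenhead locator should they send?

AP86ll69

Shift to the Maidenhead origin (180°W, 90°S): lon 16.97075, lat 156.49697.
Field: 16.97075/20 → 0 → A, 156.49697/10 → 15 → P; chars AP.
Square: 16.97075/2 → 8, 6.49697/1 → 6; chars 86.
Subsquare: 0.97075/0.0833333 → 11 → l, 0.49697/0.0416667 → 11 → l; chars ll.
Extended square: 0.05408/0.00833333 → 6, 0.03863/0.00416667 → 9; chars 69.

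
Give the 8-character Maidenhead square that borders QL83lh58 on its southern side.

Latitude extended square 8; −1 → 7.
The longitude characters are unchanged.

QL83lh57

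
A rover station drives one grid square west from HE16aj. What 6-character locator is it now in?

Longitude subsquare a = 0; −1 → -1, wraps to 23 = x, carry into square.
Longitude square 1; −1 → 0.
The latitude characters are unchanged.

HE06xj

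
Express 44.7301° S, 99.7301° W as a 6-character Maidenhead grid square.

EE05dg

Offset from 180°W / 90°S: lon 80.2699°, lat 45.2699°.
Field (20°×10°, letters A–R): lon ⌊80.2699/20⌋ = 4 → E; lat ⌊45.2699/10⌋ = 4 → E.
Square (2°×1°, digits 0–9): lon ⌊0.2699/2⌋ = 0; lat ⌊5.2699/1⌋ = 5.
Subsquare (5′×2.5′, letters a–x): lon ⌊0.2699/0.0833333⌋ = 3 → d; lat ⌊0.2699/0.0416667⌋ = 6 → g.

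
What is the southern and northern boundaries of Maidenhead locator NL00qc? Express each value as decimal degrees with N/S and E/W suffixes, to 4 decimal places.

20.0833° N, 20.1250° N

Field N=13, L=11: +13·20° lon, +11·10° lat → SW at lon 80°, lat 20°.
Square 0, 0: +0·2° lon, +0·1° lat → SW at lon 80°, lat 20°.
Subsquare q=16, c=2: +16·0.0833333° lon, +2·0.0416667° lat → SW at lon 81.3333°, lat 20.0833°.
Cell spans 0.0833333° lon × 0.0416667° lat.
south 20.0833° N, north 20.1250° N.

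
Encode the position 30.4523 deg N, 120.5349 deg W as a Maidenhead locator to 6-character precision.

CM90rk

Add 180° to longitude and 90° to latitude: 59.4651, 120.4523.
Field: lon ⌊59.4651/20⌋ = 2 → C; lat ⌊120.4523/10⌋ = 12 → M.
Square: lon ⌊19.4651/2⌋ = 9; lat ⌊0.4523/1⌋ = 0.
Subsquare: lon ⌊1.4651/0.0833333⌋ = 17 → r; lat ⌊0.4523/0.0416667⌋ = 10 → k.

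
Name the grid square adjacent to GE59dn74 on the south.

GE59dn73

Latitude extended square 4; −1 → 3.
The longitude characters are unchanged.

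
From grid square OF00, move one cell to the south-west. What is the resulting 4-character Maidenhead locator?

Longitude square 0; −1 → -1, wraps to 9, carry into field.
Longitude field O = 14; −1 → 13 = N.
Latitude square 0; −1 → -1, wraps to 9, carry into field.
Latitude field F = 5; −1 → 4 = E.

NE99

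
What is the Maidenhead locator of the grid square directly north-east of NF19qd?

NF19re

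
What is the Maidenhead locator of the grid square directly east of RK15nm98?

RK15om08

Longitude extended square 9; +1 → 10, wraps to 0, carry into subsquare.
Longitude subsquare n = 13; +1 → 14 = o.
The latitude characters are unchanged.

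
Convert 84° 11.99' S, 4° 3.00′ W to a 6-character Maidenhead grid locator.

IA75xt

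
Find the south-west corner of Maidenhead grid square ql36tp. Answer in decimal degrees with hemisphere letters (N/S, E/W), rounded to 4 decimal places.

26.6250° N, 147.5833° E

Field Q=16, L=11: +16·20° lon, +11·10° lat → SW at lon 140°, lat 20°.
Square 3, 6: +3·2° lon, +6·1° lat → SW at lon 146°, lat 26°.
Subsquare t=19, p=15: +19·0.0833333° lon, +15·0.0416667° lat → SW at lon 147.583°, lat 26.625°.
latitude 26.6250° N, longitude 147.5833° E.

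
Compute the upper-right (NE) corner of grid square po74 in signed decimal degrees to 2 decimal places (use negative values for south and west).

Field P=15, O=14: +15·20° lon, +14·10° lat → SW at lon 120°, lat 50°.
Square 7, 4: +7·2° lon, +4·1° lat → SW at lon 134°, lat 54°.
Cell spans 2° lon × 1° lat. NE corner is SW corner plus one full cell.
latitude 55.00, longitude 136.00.

55.00, 136.00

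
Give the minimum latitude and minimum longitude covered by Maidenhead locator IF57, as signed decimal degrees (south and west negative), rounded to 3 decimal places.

-33.000, -10.000

Field I=8, F=5: +8·20° lon, +5·10° lat → SW at lon -20°, lat -40°.
Square 5, 7: +5·2° lon, +7·1° lat → SW at lon -10°, lat -33°.
latitude -33.000, longitude -10.000.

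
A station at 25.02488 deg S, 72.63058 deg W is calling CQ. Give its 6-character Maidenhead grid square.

FG34qx

Offset from 180°W / 90°S: lon 107.3694°, lat 64.9751°.
Field: 107.3694/20 → 5 → F, 64.9751/10 → 6 → G; chars FG.
Square: 7.3694/2 → 3, 4.9751/1 → 4; chars 34.
Subsquare: 1.3694/0.0833333 → 16 → q, 0.9751/0.0416667 → 23 → x; chars qx.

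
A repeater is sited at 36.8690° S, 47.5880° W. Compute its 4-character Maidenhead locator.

Add 180° to longitude and 90° to latitude: 132.41, 53.13.
Field: 132.41/20 → 6 → G, 53.13/10 → 5 → F; chars GF.
Square: 12.41/2 → 6, 3.13/1 → 3; chars 63.

GF63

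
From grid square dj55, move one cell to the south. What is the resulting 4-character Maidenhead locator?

Latitude square 5; −1 → 4.
The longitude characters are unchanged.

DJ54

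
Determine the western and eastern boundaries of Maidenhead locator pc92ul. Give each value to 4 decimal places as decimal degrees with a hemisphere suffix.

139.6667° E, 139.7500° E

Field P=15, C=2: +15·20° lon, +2·10° lat → SW at lon 120°, lat -70°.
Square 9, 2: +9·2° lon, +2·1° lat → SW at lon 138°, lat -68°.
Subsquare u=20, l=11: +20·0.0833333° lon, +11·0.0416667° lat → SW at lon 139.667°, lat -67.5417°.
Cell spans 0.0833333° lon × 0.0416667° lat.
west 139.6667° E, east 139.7500° E.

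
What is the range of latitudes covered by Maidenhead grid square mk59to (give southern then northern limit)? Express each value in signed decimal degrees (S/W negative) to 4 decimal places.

19.5833, 19.6250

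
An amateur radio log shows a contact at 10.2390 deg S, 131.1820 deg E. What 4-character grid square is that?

PH59

Offset from 180°W / 90°S: lon 311.18°, lat 79.76°.
Field: lon ⌊311.18/20⌋ = 15 → P; lat ⌊79.76/10⌋ = 7 → H.
Square: lon ⌊11.18/2⌋ = 5; lat ⌊9.76/1⌋ = 9.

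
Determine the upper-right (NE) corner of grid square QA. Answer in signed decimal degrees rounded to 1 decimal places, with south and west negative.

-80.0, 160.0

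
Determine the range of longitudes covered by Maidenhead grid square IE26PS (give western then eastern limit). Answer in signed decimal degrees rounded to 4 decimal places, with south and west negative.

-14.7500, -14.6667

Field I=8, E=4: +8·20° lon, +4·10° lat → SW at lon -20°, lat -50°.
Square 2, 6: +2·2° lon, +6·1° lat → SW at lon -16°, lat -44°.
Subsquare p=15, s=18: +15·0.0833333° lon, +18·0.0416667° lat → SW at lon -14.75°, lat -43.25°.
Cell spans 0.0833333° lon × 0.0416667° lat.
west -14.7500, east -14.6667.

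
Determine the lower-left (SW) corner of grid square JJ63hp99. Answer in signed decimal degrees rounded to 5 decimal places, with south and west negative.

3.66250, 12.65833

Field J=9, J=9: +9·20° lon, +9·10° lat → SW at lon 0°, lat 0°.
Square 6, 3: +6·2° lon, +3·1° lat → SW at lon 12°, lat 3°.
Subsquare h=7, p=15: +7·0.0833333° lon, +15·0.0416667° lat → SW at lon 12.5833°, lat 3.625°.
Extended square 9, 9: +9·0.00833333° lon, +9·0.00416667° lat → SW at lon 12.6583°, lat 3.6625°.
latitude 3.66250, longitude 12.65833.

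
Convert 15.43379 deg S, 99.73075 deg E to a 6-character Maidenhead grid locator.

NH94un

Add 180° to longitude and 90° to latitude: 279.7308, 74.5662.
Field: lon ⌊279.7308/20⌋ = 13 → N; lat ⌊74.5662/10⌋ = 7 → H.
Square: lon ⌊19.7308/2⌋ = 9; lat ⌊4.5662/1⌋ = 4.
Subsquare: lon ⌊1.7308/0.0833333⌋ = 20 → u; lat ⌊0.5662/0.0416667⌋ = 13 → n.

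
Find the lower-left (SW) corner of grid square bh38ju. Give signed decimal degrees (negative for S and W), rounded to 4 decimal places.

-11.1667, -153.2500

Field B=1, H=7: +1·20° lon, +7·10° lat → SW at lon -160°, lat -20°.
Square 3, 8: +3·2° lon, +8·1° lat → SW at lon -154°, lat -12°.
Subsquare j=9, u=20: +9·0.0833333° lon, +20·0.0416667° lat → SW at lon -153.25°, lat -11.1667°.
latitude -11.1667, longitude -153.2500.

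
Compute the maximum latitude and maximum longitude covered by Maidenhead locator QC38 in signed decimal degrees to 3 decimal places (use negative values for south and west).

Field Q=16, C=2: +16·20° lon, +2·10° lat → SW at lon 140°, lat -70°.
Square 3, 8: +3·2° lon, +8·1° lat → SW at lon 146°, lat -62°.
Cell spans 2° lon × 1° lat. NE corner is SW corner plus one full cell.
latitude -61.000, longitude 148.000.

-61.000, 148.000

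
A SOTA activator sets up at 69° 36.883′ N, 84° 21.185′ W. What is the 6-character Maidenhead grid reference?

EP79to

Shift to the Maidenhead origin (180°W, 90°S): lon 95.6469, lat 159.6147.
Field: lon ⌊95.6469/20⌋ = 4 → E; lat ⌊159.6147/10⌋ = 15 → P.
Square: lon ⌊15.6469/2⌋ = 7; lat ⌊9.6147/1⌋ = 9.
Subsquare: lon ⌊1.6469/0.0833333⌋ = 19 → t; lat ⌊0.6147/0.0416667⌋ = 14 → o.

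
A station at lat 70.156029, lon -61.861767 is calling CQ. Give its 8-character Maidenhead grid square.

Add 180° to longitude and 90° to latitude: 118.13823, 160.15603.
Field: 118.13823/20 → 5 → F, 160.15603/10 → 16 → Q; chars FQ.
Square: 18.13823/2 → 9, 0.15603/1 → 0; chars 90.
Subsquare: 0.13823/0.0833333 → 1 → b, 0.15603/0.0416667 → 3 → d; chars bd.
Extended square: 0.05490/0.00833333 → 6, 0.03103/0.00416667 → 7; chars 67.

FQ90bd67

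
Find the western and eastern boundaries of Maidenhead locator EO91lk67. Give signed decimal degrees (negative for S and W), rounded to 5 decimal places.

-81.03333, -81.02500

Field E=4, O=14: +4·20° lon, +14·10° lat → SW at lon -100°, lat 50°.
Square 9, 1: +9·2° lon, +1·1° lat → SW at lon -82°, lat 51°.
Subsquare l=11, k=10: +11·0.0833333° lon, +10·0.0416667° lat → SW at lon -81.0833°, lat 51.4167°.
Extended square 6, 7: +6·0.00833333° lon, +7·0.00416667° lat → SW at lon -81.0333°, lat 51.4458°.
Cell spans 0.00833333° lon × 0.00416667° lat.
west -81.03333, east -81.02500.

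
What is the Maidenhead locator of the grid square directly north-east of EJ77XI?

EJ87aj

Longitude subsquare x = 23; +1 → 24, wraps to 0 = a, carry into square.
Longitude square 7; +1 → 8.
Latitude subsquare i = 8; +1 → 9 = j.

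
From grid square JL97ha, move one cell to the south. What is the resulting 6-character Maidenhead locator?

JL96hx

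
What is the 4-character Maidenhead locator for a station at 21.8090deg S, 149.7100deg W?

BG58

Add 180° to longitude and 90° to latitude: 30.29, 68.19.
Field: lon ⌊30.29/20⌋ = 1 → B; lat ⌊68.19/10⌋ = 6 → G.
Square: lon ⌊10.29/2⌋ = 5; lat ⌊8.19/1⌋ = 8.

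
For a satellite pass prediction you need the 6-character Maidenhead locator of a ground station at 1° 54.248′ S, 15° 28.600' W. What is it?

II28gc

Offset from 180°W / 90°S: lon 164.5233°, lat 88.0959°.
Field (20°×10°, letters A–R): 164.5233/20 → 8 → I, 88.0959/10 → 8 → I; chars II.
Square (2°×1°, digits 0–9): 4.5233/2 → 2, 8.0959/1 → 8; chars 28.
Subsquare (5′×2.5′, letters a–x): 0.5233/0.0833333 → 6 → g, 0.0959/0.0416667 → 2 → c; chars gc.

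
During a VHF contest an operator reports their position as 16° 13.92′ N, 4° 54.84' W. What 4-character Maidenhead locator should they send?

Offset from 180°W / 90°S: lon 175.09°, lat 106.23°.
Field: 175.09/20 → 8 → I, 106.23/10 → 10 → K; chars IK.
Square: 15.09/2 → 7, 6.23/1 → 6; chars 76.

IK76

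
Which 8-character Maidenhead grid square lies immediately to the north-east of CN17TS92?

Longitude extended square 9; +1 → 10, wraps to 0, carry into subsquare.
Longitude subsquare t = 19; +1 → 20 = u.
Latitude extended square 2; +1 → 3.

CN17us03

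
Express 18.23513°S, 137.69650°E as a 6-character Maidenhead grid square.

Offset from 180°W / 90°S: lon 317.6965°, lat 71.7649°.
Field: 317.6965/20 → 15 → P, 71.7649/10 → 7 → H; chars PH.
Square: 17.6965/2 → 8, 1.7649/1 → 1; chars 81.
Subsquare: 1.6965/0.0833333 → 20 → u, 0.7649/0.0416667 → 18 → s; chars us.

PH81us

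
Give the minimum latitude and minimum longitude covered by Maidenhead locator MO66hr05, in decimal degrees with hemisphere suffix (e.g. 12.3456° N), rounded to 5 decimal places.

56.72917° N, 72.58333° E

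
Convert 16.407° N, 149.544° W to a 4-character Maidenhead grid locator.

Offset from 180°W / 90°S: lon 30.46°, lat 106.41°.
Field: 30.46/20 → 1 → B, 106.41/10 → 10 → K; chars BK.
Square: 10.46/2 → 5, 6.41/1 → 6; chars 56.

BK56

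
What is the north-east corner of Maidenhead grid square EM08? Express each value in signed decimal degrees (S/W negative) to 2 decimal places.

39.00, -98.00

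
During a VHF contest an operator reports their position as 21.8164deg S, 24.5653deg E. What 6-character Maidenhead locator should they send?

KG28ge

Shift to the Maidenhead origin (180°W, 90°S): lon 204.5653, lat 68.1836.
Field (20°×10°, letters A–R): 204.5653/20 → 10 → K, 68.1836/10 → 6 → G; chars KG.
Square (2°×1°, digits 0–9): 4.5653/2 → 2, 8.1836/1 → 8; chars 28.
Subsquare (5′×2.5′, letters a–x): 0.5653/0.0833333 → 6 → g, 0.1836/0.0416667 → 4 → e; chars ge.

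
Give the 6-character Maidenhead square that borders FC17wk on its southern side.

FC17wj

Latitude subsquare k = 10; −1 → 9 = j.
The longitude characters are unchanged.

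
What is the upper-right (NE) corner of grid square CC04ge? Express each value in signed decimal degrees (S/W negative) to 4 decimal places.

-65.7917, -139.4167

Field C=2, C=2: +2·20° lon, +2·10° lat → SW at lon -140°, lat -70°.
Square 0, 4: +0·2° lon, +4·1° lat → SW at lon -140°, lat -66°.
Subsquare g=6, e=4: +6·0.0833333° lon, +4·0.0416667° lat → SW at lon -139.5°, lat -65.8333°.
Cell spans 0.0833333° lon × 0.0416667° lat. NE corner is SW corner plus one full cell.
latitude -65.7917, longitude -139.4167.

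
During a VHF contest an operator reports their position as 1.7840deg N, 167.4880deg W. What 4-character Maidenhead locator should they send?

AJ61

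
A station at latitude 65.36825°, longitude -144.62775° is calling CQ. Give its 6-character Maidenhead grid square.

Offset from 180°W / 90°S: lon 35.3723°, lat 155.3682°.
Field: lon ⌊35.3723/20⌋ = 1 → B; lat ⌊155.3682/10⌋ = 15 → P.
Square: lon ⌊15.3723/2⌋ = 7; lat ⌊5.3682/1⌋ = 5.
Subsquare: lon ⌊1.3723/0.0833333⌋ = 16 → q; lat ⌊0.3682/0.0416667⌋ = 8 → i.

BP75qi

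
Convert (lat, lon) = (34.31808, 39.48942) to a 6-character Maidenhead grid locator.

KM94rh

Shift to the Maidenhead origin (180°W, 90°S): lon 219.4894, lat 124.3181.
Field: lon ⌊219.4894/20⌋ = 10 → K; lat ⌊124.3181/10⌋ = 12 → M.
Square: lon ⌊19.4894/2⌋ = 9; lat ⌊4.3181/1⌋ = 4.
Subsquare: lon ⌊1.4894/0.0833333⌋ = 17 → r; lat ⌊0.3181/0.0416667⌋ = 7 → h.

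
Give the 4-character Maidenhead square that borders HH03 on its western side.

Longitude square 0; −1 → -1, wraps to 9, carry into field.
Longitude field H = 7; −1 → 6 = G.
The latitude characters are unchanged.

GH93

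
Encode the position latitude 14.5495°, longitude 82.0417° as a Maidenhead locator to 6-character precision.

NK14an

Add 180° to longitude and 90° to latitude: 262.0417, 104.5495.
Field: lon ⌊262.0417/20⌋ = 13 → N; lat ⌊104.5495/10⌋ = 10 → K.
Square: lon ⌊2.0417/2⌋ = 1; lat ⌊4.5495/1⌋ = 4.
Subsquare: lon ⌊0.0417/0.0833333⌋ = 0 → a; lat ⌊0.5495/0.0416667⌋ = 13 → n.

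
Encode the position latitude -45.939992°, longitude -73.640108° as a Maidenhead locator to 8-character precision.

FE34eb34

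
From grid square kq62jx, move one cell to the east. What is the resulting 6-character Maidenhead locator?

Longitude subsquare j = 9; +1 → 10 = k.
The latitude characters are unchanged.

KQ62kx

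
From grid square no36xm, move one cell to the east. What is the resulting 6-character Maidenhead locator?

Longitude subsquare x = 23; +1 → 24, wraps to 0 = a, carry into square.
Longitude square 3; +1 → 4.
The latitude characters are unchanged.

NO46am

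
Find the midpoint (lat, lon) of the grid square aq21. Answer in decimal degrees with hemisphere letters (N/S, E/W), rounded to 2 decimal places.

71.50° N, 175.00° W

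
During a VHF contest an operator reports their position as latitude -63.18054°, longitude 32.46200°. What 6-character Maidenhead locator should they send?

Add 180° to longitude and 90° to latitude: 212.4620, 26.8195.
Field (20°×10°, letters A–R): 212.4620/20 → 10 → K, 26.8195/10 → 2 → C; chars KC.
Square (2°×1°, digits 0–9): 12.4620/2 → 6, 6.8195/1 → 6; chars 66.
Subsquare (5′×2.5′, letters a–x): 0.4620/0.0833333 → 5 → f, 0.8195/0.0416667 → 19 → t; chars ft.

KC66ft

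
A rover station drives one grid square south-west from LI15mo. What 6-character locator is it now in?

Longitude subsquare m = 12; −1 → 11 = l.
Latitude subsquare o = 14; −1 → 13 = n.

LI15ln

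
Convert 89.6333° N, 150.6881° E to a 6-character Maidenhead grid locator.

Add 180° to longitude and 90° to latitude: 330.6881, 179.6333.
Field: 330.6881/20 → 16 → Q, 179.6333/10 → 17 → R; chars QR.
Square: 10.6881/2 → 5, 9.6333/1 → 9; chars 59.
Subsquare: 0.6881/0.0833333 → 8 → i, 0.6333/0.0416667 → 15 → p; chars ip.

QR59ip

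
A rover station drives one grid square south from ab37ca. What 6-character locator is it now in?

Latitude subsquare a = 0; −1 → -1, wraps to 23 = x, carry into square.
Latitude square 7; −1 → 6.
The longitude characters are unchanged.

AB36cx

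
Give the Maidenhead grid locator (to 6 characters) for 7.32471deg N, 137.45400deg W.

CJ17gh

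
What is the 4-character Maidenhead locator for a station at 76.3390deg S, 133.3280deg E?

PB63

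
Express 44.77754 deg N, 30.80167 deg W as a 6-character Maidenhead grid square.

HN44os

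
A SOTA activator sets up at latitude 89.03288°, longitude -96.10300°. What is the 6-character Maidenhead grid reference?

Offset from 180°W / 90°S: lon 83.8970°, lat 179.0329°.
Field (20°×10°, letters A–R): 83.8970/20 → 4 → E, 179.0329/10 → 17 → R; chars ER.
Square (2°×1°, digits 0–9): 3.8970/2 → 1, 9.0329/1 → 9; chars 19.
Subsquare (5′×2.5′, letters a–x): 1.8970/0.0833333 → 22 → w, 0.0329/0.0416667 → 0 → a; chars wa.

ER19wa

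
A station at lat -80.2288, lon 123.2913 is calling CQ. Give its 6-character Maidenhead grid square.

PA19ps

Add 180° to longitude and 90° to latitude: 303.2913, 9.7712.
Field (20°×10°, letters A–R): lon ⌊303.2913/20⌋ = 15 → P; lat ⌊9.7712/10⌋ = 0 → A.
Square (2°×1°, digits 0–9): lon ⌊3.2913/2⌋ = 1; lat ⌊9.7712/1⌋ = 9.
Subsquare (5′×2.5′, letters a–x): lon ⌊1.2913/0.0833333⌋ = 15 → p; lat ⌊0.7712/0.0416667⌋ = 18 → s.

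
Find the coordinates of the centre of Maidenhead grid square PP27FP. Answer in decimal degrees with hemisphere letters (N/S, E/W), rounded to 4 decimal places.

Field P=15, P=15: +15·20° lon, +15·10° lat → SW at lon 120°, lat 60°.
Square 2, 7: +2·2° lon, +7·1° lat → SW at lon 124°, lat 67°.
Subsquare f=5, p=15: +5·0.0833333° lon, +15·0.0416667° lat → SW at lon 124.417°, lat 67.625°.
Cell spans 0.0833333° lon × 0.0416667° lat. Centre is SW corner plus half of each.
latitude 67.6458° N, longitude 124.4583° E.

67.6458° N, 124.4583° E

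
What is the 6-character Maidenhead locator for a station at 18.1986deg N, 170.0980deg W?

AK48we

Shift to the Maidenhead origin (180°W, 90°S): lon 9.9020, lat 108.1986.
Field: lon ⌊9.9020/20⌋ = 0 → A; lat ⌊108.1986/10⌋ = 10 → K.
Square: lon ⌊9.9020/2⌋ = 4; lat ⌊8.1986/1⌋ = 8.
Subsquare: lon ⌊1.9020/0.0833333⌋ = 22 → w; lat ⌊0.1986/0.0416667⌋ = 4 → e.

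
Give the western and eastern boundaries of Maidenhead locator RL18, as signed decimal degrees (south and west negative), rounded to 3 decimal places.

162.000, 164.000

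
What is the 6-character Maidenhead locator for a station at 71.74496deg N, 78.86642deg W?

Offset from 180°W / 90°S: lon 101.1336°, lat 161.7450°.
Field (20°×10°, letters A–R): lon ⌊101.1336/20⌋ = 5 → F; lat ⌊161.7450/10⌋ = 16 → Q.
Square (2°×1°, digits 0–9): lon ⌊1.1336/2⌋ = 0; lat ⌊1.7450/1⌋ = 1.
Subsquare (5′×2.5′, letters a–x): lon ⌊1.1336/0.0833333⌋ = 13 → n; lat ⌊0.7450/0.0416667⌋ = 17 → r.

FQ01nr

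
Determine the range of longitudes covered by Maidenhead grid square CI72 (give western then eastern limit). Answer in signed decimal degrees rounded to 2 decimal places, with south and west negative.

-126.00, -124.00

Field C=2, I=8: +2·20° lon, +8·10° lat → SW at lon -140°, lat -10°.
Square 7, 2: +7·2° lon, +2·1° lat → SW at lon -126°, lat -8°.
Cell spans 2° lon × 1° lat.
west -126.00, east -124.00.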